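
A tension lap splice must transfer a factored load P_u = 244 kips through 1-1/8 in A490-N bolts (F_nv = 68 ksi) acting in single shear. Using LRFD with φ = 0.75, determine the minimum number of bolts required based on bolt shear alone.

A_b = π·1.125²/4 = 0.994 in².
Per-bolt design strength φR_n = 0.75 × 68 × 0.994 × 1 = 50.69 kips.
n ≥ 244 / 50.69 = 4.813 → use 5 bolts.

5 bolts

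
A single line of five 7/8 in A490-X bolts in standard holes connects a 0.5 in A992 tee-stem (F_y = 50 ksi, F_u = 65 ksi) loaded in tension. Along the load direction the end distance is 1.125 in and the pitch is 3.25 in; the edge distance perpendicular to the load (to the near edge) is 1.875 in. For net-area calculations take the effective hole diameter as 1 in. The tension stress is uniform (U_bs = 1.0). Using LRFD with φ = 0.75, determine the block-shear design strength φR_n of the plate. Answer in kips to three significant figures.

174 kips

Shear plane L_v = 1.125 + 4·3.25 = 14.12 in; A_gv = 14.12 × 0.5 = 7.062 in².
A_nv = (14.12 − 4.5·1) × 0.5 = 4.812 in².
A_nt = (1.875 − 0.5·1) × 0.5 = 0.6875 in².
0.6 F_u A_nv = 187.7 kips; 0.6 F_y A_gv = 211.9 kips → shear rupture governs the shear term.
R_n = 187.7 + 1.0 × 65 × 0.6875 = 232.4 kips.
Design strength φR_n = 0.75 × 232.4 = 174 kips.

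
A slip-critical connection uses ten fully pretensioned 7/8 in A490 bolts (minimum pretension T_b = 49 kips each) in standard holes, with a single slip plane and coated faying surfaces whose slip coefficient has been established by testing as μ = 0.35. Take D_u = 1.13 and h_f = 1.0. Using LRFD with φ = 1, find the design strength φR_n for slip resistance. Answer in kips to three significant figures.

R_n = μ · D_u · h_f · T_b · n_s · n_b = 0.35 × 1.13 × 1.0 × 49 × 1 × 10 = 193.8 kips.
Design strength φR_n = 1 × 193.8 = 194 kips.

194 kips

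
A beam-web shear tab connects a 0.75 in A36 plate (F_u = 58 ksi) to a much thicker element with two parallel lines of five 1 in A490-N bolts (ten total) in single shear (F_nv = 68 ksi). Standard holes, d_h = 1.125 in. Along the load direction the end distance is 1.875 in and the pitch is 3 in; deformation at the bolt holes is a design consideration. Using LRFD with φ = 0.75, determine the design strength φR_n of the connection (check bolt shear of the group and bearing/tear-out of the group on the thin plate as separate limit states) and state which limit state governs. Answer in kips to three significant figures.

401 kips (bolt shear governs)

Bolt shear: A_b = π·1²/4 = 0.7854 in²; R_n = 68 × 0.7854 × 10 × 1 = 534.1 kips → 0.75 × 534.1 = 401 kips.
Bearing (1.2 l_c t F_u ≤ 2.4 d t F_u): upper limit = 2.4·1·0.75·58 = 104.4 kips.
  Edge l_c = 1.875 − 1.125/2 = 1.312 → r_n = 68.51 kips; interior l_c = 3 − 1.125 = 1.875 → r_n = 97.88 kips.
  R_n,bearing = 2·68.51 + 8·97.88 = 920 kips → 0.75 × 920 = 690 kips.
Bolt shear governs: 401 kips.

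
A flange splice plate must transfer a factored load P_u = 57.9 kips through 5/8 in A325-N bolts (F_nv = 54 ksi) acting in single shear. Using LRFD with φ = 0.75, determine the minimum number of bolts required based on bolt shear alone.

A_b = π·0.625²/4 = 0.3068 in².
Per-bolt design strength φR_n = 0.75 × 54 × 0.3068 × 1 = 12.43 kips.
n ≥ 57.9 / 12.43 = 4.66 → use 5 bolts.

5 bolts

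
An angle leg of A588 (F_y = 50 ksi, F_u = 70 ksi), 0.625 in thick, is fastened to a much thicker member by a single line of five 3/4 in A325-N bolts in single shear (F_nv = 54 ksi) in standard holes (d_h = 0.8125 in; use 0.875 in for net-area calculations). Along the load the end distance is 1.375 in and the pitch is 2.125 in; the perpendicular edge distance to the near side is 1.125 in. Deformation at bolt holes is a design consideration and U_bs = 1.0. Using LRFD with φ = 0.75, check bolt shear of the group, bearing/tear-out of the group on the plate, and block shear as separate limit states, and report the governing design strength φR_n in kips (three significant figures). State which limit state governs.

89.5 kips (bolt shear governs)

Bolt shear: A_b = π·0.75²/4 = 0.4418 in²; R_n = 54 × 0.4418 × 5 × 1 = 119.3 kips → 0.75 × 119.3 = 89.5 kips.
Bearing: edge l_c = 0.9688, r_n = 50.86 kips; interior l_c = 1.312, r_n = 68.91 kips; R_n = 50.86 + 4·68.91 = 326.5 kips → 245 kips.
Block shear: A_gv = 6.172, A_nv = 3.711, A_nt = 0.4297 in²; R_n = min(0.6F_uA_nv, 0.6F_yA_gv) + U_bs·F_u·A_nt = 185.9 kips → 139 kips.
Bolt shear governs: 89.5 kips.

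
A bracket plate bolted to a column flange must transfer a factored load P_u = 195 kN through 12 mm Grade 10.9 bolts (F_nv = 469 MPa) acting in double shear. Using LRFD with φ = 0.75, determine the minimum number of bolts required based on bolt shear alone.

A_b = π·12²/4 = 113.1 mm².
Per-bolt design strength φR_n = 0.75 × 469 × 113.1 × 2 / 1000 = 79.56 kN.
n ≥ 195 / 79.56 = 2.451 → use 3 bolts.

3 bolts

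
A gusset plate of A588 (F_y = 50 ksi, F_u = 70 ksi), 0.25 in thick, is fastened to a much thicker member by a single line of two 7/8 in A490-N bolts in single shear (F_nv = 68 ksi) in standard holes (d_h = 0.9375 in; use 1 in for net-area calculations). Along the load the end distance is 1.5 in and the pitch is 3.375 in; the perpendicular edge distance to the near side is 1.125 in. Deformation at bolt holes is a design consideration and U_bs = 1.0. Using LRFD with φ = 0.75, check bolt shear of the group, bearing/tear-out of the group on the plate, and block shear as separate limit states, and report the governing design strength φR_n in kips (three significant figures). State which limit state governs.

34.8 kips (block shear governs)

Bolt shear: A_b = π·0.875²/4 = 0.6013 in²; R_n = 68 × 0.6013 × 2 × 1 = 81.78 kips → 0.75 × 81.78 = 61.3 kips.
Bearing: edge l_c = 1.031, r_n = 21.66 kips; interior l_c = 2.438, r_n = 36.75 kips; R_n = 21.66 + 1·36.75 = 58.41 kips → 43.8 kips.
Block shear: A_gv = 1.219, A_nv = 0.8438, A_nt = 0.1562 in²; R_n = min(0.6F_uA_nv, 0.6F_yA_gv) + U_bs·F_u·A_nt = 46.38 kips → 34.8 kips.
Block shear governs: 34.8 kips.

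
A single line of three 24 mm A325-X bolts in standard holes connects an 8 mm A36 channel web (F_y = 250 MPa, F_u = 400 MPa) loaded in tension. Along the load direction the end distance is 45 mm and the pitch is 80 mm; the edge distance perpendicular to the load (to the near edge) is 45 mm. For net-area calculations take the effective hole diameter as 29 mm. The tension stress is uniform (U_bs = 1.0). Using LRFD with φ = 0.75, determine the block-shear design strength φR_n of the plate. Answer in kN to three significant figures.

258 kN

Shear plane L_v = 45 + 2·80 = 205 mm; A_gv = 205 × 8 = 1640 mm².
A_nv = (205 − 2.5·29) × 8 = 1060 mm².
A_nt = (45 − 0.5·29) × 8 = 244 mm².
0.6 F_u A_nv = 254.4 kN; 0.6 F_y A_gv = 246 kN → shear yielding governs the shear term.
R_n = 246 + 1.0 × 400 × 244 / 1000 = 343.6 kN.
Design strength φR_n = 0.75 × 343.6 = 258 kN.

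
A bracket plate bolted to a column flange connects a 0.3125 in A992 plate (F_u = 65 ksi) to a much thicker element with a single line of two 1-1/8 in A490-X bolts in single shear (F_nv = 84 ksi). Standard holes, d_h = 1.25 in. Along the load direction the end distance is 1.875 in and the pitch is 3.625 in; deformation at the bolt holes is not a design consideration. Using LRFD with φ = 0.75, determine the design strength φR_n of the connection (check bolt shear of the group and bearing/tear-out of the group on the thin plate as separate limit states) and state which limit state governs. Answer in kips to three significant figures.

80 kips (bearing governs)

Bolt shear: A_b = π·1.125²/4 = 0.994 in²; R_n = 84 × 0.994 × 2 × 1 = 167 kips → 0.75 × 167 = 125 kips.
Bearing (1.5 l_c t F_u ≤ 3.0 d t F_u): upper limit = 3.0·1.125·0.3125·65 = 68.55 kips.
  Edge l_c = 1.875 − 1.25/2 = 1.25 → r_n = 38.09 kips; interior l_c = 3.625 − 1.25 = 2.375 → r_n = 68.55 kips.
  R_n,bearing = 1·38.09 + 1·68.55 = 106.6 kips → 0.75 × 106.6 = 80 kips.
Bearing governs: 80 kips.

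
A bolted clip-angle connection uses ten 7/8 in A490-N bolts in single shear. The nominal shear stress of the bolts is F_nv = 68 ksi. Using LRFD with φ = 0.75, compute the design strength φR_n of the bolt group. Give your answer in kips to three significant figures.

307 kips

A_b = π × 0.875² / 4 = 0.6013 in².
R_n = F_nv · A_b · n · n_s = 68 × 0.6013 × 10 × 1 = 408.9 kips.
Design strength φR_n = 0.75 × 408.9 = 307 kips.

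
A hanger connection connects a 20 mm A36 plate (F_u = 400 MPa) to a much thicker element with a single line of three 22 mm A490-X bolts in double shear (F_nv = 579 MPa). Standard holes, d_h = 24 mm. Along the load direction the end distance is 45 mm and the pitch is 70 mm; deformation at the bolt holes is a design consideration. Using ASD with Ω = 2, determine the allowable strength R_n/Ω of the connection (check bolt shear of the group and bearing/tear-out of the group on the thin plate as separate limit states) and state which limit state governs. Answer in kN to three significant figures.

Bolt shear: A_b = π·22²/4 = 380.1 mm²; R_n = 579 × 380.1 × 3 × 2 / 1000 = 1321 kN → 1321 / 2 = 660 kN.
Bearing (1.2 l_c t F_u ≤ 2.4 d t F_u): upper limit = 2.4·22·20·400 / 1000 = 422.4 kN.
  Edge l_c = 45 − 24/2 = 33 → r_n = 316.8 kN; interior l_c = 70 − 24 = 46 → r_n = 422.4 kN.
  R_n,bearing = 1·316.8 + 2·422.4 = 1162 kN → 1162 / 2 = 581 kN.
Bearing governs: 581 kN.

581 kN (bearing governs)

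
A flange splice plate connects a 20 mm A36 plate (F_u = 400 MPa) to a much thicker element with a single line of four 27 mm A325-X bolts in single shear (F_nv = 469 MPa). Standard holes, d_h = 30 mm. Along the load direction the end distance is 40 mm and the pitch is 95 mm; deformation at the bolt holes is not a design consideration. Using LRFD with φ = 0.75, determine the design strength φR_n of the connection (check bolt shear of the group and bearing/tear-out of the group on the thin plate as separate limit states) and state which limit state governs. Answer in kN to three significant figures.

806 kN (bolt shear governs)

Bolt shear: A_b = π·27²/4 = 572.6 mm²; R_n = 469 × 572.6 × 4 × 1 / 1000 = 1074 kN → 0.75 × 1074 = 806 kN.
Bearing (1.5 l_c t F_u ≤ 3.0 d t F_u): upper limit = 3.0·27·20·400 / 1000 = 648 kN.
  Edge l_c = 40 − 30/2 = 25 → r_n = 300 kN; interior l_c = 95 − 30 = 65 → r_n = 648 kN.
  R_n,bearing = 1·300 + 3·648 = 2244 kN → 0.75 × 2244 = 1680 kN.
Bolt shear governs: 806 kN.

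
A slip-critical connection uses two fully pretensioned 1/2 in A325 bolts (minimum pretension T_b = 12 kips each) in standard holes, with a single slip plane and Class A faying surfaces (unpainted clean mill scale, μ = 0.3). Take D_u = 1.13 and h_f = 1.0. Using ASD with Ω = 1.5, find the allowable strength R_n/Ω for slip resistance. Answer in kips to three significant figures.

R_n = μ · D_u · h_f · T_b · n_s · n_b = 0.3 × 1.13 × 1.0 × 12 × 1 × 2 = 8.136 kips.
Allowable strength R_n/Ω = 8.136 / 1.5 = 5.42 kips.

5.42 kips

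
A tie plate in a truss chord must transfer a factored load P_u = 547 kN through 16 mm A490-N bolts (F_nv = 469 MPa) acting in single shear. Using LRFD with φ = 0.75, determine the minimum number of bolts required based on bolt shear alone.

8 bolts

A_b = π·16²/4 = 201.1 mm².
Per-bolt design strength φR_n = 0.75 × 469 × 201.1 × 1 / 1000 = 70.72 kN.
n ≥ 547 / 70.72 = 7.734 → use 8 bolts.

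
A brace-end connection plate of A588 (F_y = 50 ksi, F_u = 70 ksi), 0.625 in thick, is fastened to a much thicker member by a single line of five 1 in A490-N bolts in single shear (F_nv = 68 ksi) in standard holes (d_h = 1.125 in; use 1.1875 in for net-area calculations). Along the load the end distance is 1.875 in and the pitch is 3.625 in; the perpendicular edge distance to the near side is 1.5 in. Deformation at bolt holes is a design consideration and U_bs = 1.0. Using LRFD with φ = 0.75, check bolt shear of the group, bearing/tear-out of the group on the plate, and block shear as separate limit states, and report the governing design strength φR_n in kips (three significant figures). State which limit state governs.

200 kips (bolt shear governs)

Bolt shear: A_b = π·1²/4 = 0.7854 in²; R_n = 68 × 0.7854 × 5 × 1 = 267 kips → 0.75 × 267 = 200 kips.
Bearing: edge l_c = 1.312, r_n = 68.91 kips; interior l_c = 2.5, r_n = 105 kips; R_n = 68.91 + 4·105 = 488.9 kips → 367 kips.
Block shear: A_gv = 10.23, A_nv = 6.895, A_nt = 0.5664 in²; R_n = min(0.6F_uA_nv, 0.6F_yA_gv) + U_bs·F_u·A_nt = 329.2 kips → 247 kips.
Bolt shear governs: 200 kips.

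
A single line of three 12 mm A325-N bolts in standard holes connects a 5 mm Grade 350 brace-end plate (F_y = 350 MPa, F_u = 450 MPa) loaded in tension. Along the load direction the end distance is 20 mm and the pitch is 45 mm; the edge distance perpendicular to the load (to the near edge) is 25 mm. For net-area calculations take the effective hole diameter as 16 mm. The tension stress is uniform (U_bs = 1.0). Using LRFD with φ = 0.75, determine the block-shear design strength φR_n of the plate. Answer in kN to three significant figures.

Shear plane L_v = 20 + 2·45 = 110 mm; A_gv = 110 × 5 = 550 mm².
A_nv = (110 − 2.5·16) × 5 = 350 mm².
A_nt = (25 − 0.5·16) × 5 = 85 mm².
0.6 F_u A_nv = 94.5 kN; 0.6 F_y A_gv = 115.5 kN → shear rupture governs the shear term.
R_n = 94.5 + 1.0 × 450 × 85 / 1000 = 132.8 kN.
Design strength φR_n = 0.75 × 132.8 = 99.6 kN.

99.6 kN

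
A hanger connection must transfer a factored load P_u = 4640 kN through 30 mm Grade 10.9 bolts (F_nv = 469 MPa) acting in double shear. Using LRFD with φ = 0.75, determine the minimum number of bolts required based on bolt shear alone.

A_b = π·30²/4 = 706.9 mm².
Per-bolt design strength φR_n = 0.75 × 469 × 706.9 × 2 / 1000 = 497.3 kN.
n ≥ 4640 / 497.3 = 9.331 → use 10 bolts.

10 bolts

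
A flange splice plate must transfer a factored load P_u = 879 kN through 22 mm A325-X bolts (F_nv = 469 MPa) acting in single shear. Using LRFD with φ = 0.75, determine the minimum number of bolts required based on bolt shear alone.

A_b = π·22²/4 = 380.1 mm².
Per-bolt design strength φR_n = 0.75 × 469 × 380.1 × 1 / 1000 = 133.7 kN.
n ≥ 879 / 133.7 = 6.574 → use 7 bolts.

7 bolts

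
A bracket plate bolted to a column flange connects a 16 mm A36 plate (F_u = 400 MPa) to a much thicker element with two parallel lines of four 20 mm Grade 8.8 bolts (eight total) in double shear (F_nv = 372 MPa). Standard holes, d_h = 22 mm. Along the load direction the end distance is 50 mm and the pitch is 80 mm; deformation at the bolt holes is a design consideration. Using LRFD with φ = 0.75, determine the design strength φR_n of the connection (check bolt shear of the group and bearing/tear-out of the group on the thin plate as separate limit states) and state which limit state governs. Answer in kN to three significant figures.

1400 kN (bolt shear governs)

Bolt shear: A_b = π·20²/4 = 314.2 mm²; R_n = 372 × 314.2 × 8 × 2 / 1000 = 1870 kN → 0.75 × 1870 = 1400 kN.
Bearing (1.2 l_c t F_u ≤ 2.4 d t F_u): upper limit = 2.4·20·16·400 / 1000 = 307.2 kN.
  Edge l_c = 50 − 22/2 = 39 → r_n = 299.5 kN; interior l_c = 80 − 22 = 58 → r_n = 307.2 kN.
  R_n,bearing = 2·299.5 + 6·307.2 = 2442 kN → 0.75 × 2442 = 1830 kN.
Bolt shear governs: 1400 kN.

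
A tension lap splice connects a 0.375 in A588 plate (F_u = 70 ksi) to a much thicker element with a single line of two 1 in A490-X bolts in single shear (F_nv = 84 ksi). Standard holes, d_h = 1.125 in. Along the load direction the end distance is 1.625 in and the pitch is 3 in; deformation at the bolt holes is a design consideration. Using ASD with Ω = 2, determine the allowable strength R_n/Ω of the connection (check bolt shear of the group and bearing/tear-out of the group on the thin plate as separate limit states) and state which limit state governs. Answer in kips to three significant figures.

Bolt shear: A_b = π·1²/4 = 0.7854 in²; R_n = 84 × 0.7854 × 2 × 1 = 131.9 kips → 131.9 / 2 = 66 kips.
Bearing (1.2 l_c t F_u ≤ 2.4 d t F_u): upper limit = 2.4·1·0.375·70 = 63 kips.
  Edge l_c = 1.625 − 1.125/2 = 1.062 → r_n = 33.47 kips; interior l_c = 3 − 1.125 = 1.875 → r_n = 59.06 kips.
  R_n,bearing = 1·33.47 + 1·59.06 = 92.53 kips → 92.53 / 2 = 46.3 kips.
Bearing governs: 46.3 kips.

46.3 kips (bearing governs)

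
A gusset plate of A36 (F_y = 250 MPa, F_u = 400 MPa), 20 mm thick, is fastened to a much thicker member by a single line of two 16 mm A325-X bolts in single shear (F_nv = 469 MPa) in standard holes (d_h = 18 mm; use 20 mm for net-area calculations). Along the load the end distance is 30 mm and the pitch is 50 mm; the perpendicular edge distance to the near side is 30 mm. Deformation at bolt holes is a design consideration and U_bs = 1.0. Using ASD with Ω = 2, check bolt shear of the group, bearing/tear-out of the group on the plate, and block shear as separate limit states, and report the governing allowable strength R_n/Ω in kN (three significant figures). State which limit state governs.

94.3 kN (bolt shear governs)

Bolt shear: A_b = π·16²/4 = 201.1 mm²; R_n = 469 × 201.1 × 2 × 1 / 1000 = 188.6 kN → 188.6 / 2 = 94.3 kN.
Bearing: edge l_c = 21, r_n = 201.6 kN; interior l_c = 32, r_n = 307.2 kN; R_n = 201.6 + 1·307.2 = 508.8 kN → 254 kN.
Block shear: A_gv = 1600, A_nv = 1000, A_nt = 400 mm²; R_n = min(0.6F_uA_nv, 0.6F_yA_gv) + U_bs·F_u·A_nt = 400 kN → 200 kN.
Bolt shear governs: 94.3 kN.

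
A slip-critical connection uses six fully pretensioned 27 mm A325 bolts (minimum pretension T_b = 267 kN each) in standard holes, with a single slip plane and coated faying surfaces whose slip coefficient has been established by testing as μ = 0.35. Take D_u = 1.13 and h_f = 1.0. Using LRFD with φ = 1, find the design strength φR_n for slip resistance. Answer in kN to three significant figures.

R_n = μ · D_u · h_f · T_b · n_s · n_b = 0.35 × 1.13 × 1.0 × 267 × 1 × 6 = 633.6 kN.
Design strength φR_n = 1 × 633.6 = 634 kN.

634 kN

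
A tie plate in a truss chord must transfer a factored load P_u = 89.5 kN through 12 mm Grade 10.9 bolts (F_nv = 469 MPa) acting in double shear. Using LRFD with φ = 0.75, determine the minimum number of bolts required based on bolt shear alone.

2 bolts

A_b = π·12²/4 = 113.1 mm².
Per-bolt design strength φR_n = 0.75 × 469 × 113.1 × 2 / 1000 = 79.56 kN.
n ≥ 89.5 / 79.56 = 1.125 → use 2 bolts.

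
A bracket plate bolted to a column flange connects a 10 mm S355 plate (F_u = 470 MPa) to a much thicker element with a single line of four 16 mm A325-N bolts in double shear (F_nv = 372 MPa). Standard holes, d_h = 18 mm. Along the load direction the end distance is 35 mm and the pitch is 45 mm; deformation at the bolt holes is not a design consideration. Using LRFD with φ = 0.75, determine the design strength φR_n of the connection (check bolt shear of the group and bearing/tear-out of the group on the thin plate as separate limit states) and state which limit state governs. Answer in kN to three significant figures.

449 kN (bolt shear governs)

Bolt shear: A_b = π·16²/4 = 201.1 mm²; R_n = 372 × 201.1 × 4 × 2 / 1000 = 598.4 kN → 0.75 × 598.4 = 449 kN.
Bearing (1.5 l_c t F_u ≤ 3.0 d t F_u): upper limit = 3.0·16·10·470 / 1000 = 225.6 kN.
  Edge l_c = 35 − 18/2 = 26 → r_n = 183.3 kN; interior l_c = 45 − 18 = 27 → r_n = 190.3 kN.
  R_n,bearing = 1·183.3 + 3·190.3 = 754.3 kN → 0.75 × 754.3 = 566 kN.
Bolt shear governs: 449 kN.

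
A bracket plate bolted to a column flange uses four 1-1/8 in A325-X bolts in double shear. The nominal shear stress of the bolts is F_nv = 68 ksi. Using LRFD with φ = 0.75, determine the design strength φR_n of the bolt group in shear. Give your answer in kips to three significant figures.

406 kips

A_b = π × 1.125² / 4 = 0.994 in².
R_n = F_nv · A_b · n · n_s = 68 × 0.994 × 4 × 2 = 540.7 kips.
Design strength φR_n = 0.75 × 540.7 = 406 kips.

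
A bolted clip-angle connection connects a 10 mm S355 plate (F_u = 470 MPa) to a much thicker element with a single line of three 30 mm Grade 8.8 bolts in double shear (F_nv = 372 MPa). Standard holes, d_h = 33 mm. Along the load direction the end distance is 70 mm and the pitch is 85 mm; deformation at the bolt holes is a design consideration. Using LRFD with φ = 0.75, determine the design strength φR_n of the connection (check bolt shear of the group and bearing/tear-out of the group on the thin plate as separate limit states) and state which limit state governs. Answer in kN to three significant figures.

Bolt shear: A_b = π·30²/4 = 706.9 mm²; R_n = 372 × 706.9 × 3 × 2 / 1000 = 1578 kN → 0.75 × 1578 = 1180 kN.
Bearing (1.2 l_c t F_u ≤ 2.4 d t F_u): upper limit = 2.4·30·10·470 / 1000 = 338.4 kN.
  Edge l_c = 70 − 33/2 = 53.5 → r_n = 301.7 kN; interior l_c = 85 − 33 = 52 → r_n = 293.3 kN.
  R_n,bearing = 1·301.7 + 2·293.3 = 888.3 kN → 0.75 × 888.3 = 666 kN.
Bearing governs: 666 kN.

666 kN (bearing governs)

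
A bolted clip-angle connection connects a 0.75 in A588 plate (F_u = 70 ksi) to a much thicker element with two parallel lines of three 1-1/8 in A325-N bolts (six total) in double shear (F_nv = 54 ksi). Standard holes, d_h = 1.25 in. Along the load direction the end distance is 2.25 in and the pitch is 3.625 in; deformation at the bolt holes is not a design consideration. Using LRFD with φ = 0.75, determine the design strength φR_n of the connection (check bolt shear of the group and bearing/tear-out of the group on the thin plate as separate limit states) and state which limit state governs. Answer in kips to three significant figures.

Bolt shear: A_b = π·1.125²/4 = 0.994 in²; R_n = 54 × 0.994 × 6 × 2 = 644.1 kips → 0.75 × 644.1 = 483 kips.
Bearing (1.5 l_c t F_u ≤ 3.0 d t F_u): upper limit = 3.0·1.125·0.75·70 = 177.2 kips.
  Edge l_c = 2.25 − 1.25/2 = 1.625 → r_n = 128 kips; interior l_c = 3.625 − 1.25 = 2.375 → r_n = 177.2 kips.
  R_n,bearing = 2·128 + 4·177.2 = 964.7 kips → 0.75 × 964.7 = 724 kips.
Bolt shear governs: 483 kips.

483 kips (bolt shear governs)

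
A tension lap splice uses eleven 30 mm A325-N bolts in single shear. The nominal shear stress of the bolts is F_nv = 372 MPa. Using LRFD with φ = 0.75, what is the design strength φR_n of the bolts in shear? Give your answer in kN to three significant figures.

2170 kN

A_b = π × 30² / 4 = 706.9 mm².
R_n = F_nv · A_b · n · n_s = 372 × 706.9 × 11 × 1 / 1000 = 2892 kN.
Design strength φR_n = 0.75 × 2892 = 2170 kN.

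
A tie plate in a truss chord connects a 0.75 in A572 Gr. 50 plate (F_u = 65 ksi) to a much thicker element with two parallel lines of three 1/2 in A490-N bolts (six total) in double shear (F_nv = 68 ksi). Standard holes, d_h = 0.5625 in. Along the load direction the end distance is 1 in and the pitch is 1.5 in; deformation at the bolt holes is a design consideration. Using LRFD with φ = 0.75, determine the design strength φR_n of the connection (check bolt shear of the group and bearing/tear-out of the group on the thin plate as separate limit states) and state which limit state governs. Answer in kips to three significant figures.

120 kips (bolt shear governs)

Bolt shear: A_b = π·0.5²/4 = 0.1963 in²; R_n = 68 × 0.1963 × 6 × 2 = 160.2 kips → 0.75 × 160.2 = 120 kips.
Bearing (1.2 l_c t F_u ≤ 2.4 d t F_u): upper limit = 2.4·0.5·0.75·65 = 58.5 kips.
  Edge l_c = 1 − 0.5625/2 = 0.7188 → r_n = 42.05 kips; interior l_c = 1.5 − 0.5625 = 0.9375 → r_n = 54.84 kips.
  R_n,bearing = 2·42.05 + 4·54.84 = 303.5 kips → 0.75 × 303.5 = 228 kips.
Bolt shear governs: 120 kips.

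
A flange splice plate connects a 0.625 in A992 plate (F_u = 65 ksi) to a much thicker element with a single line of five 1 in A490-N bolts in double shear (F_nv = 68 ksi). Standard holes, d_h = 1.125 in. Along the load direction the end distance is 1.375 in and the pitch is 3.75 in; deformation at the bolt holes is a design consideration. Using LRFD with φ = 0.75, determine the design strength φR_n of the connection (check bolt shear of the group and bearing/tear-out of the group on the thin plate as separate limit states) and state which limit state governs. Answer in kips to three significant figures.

322 kips (bearing governs)

Bolt shear: A_b = π·1²/4 = 0.7854 in²; R_n = 68 × 0.7854 × 5 × 2 = 534.1 kips → 0.75 × 534.1 = 401 kips.
Bearing (1.2 l_c t F_u ≤ 2.4 d t F_u): upper limit = 2.4·1·0.625·65 = 97.5 kips.
  Edge l_c = 1.375 − 1.125/2 = 0.8125 → r_n = 39.61 kips; interior l_c = 3.75 − 1.125 = 2.625 → r_n = 97.5 kips.
  R_n,bearing = 1·39.61 + 4·97.5 = 429.6 kips → 0.75 × 429.6 = 322 kips.
Bearing governs: 322 kips.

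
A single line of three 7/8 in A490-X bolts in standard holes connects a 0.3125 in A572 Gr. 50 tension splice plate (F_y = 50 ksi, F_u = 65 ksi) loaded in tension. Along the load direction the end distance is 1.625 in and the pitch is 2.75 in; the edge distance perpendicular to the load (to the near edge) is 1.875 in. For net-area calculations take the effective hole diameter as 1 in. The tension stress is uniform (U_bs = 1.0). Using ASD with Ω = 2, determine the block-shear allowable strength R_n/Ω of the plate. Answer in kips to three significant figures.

42.1 kips

Shear plane L_v = 1.625 + 2·2.75 = 7.125 in; A_gv = 7.125 × 0.3125 = 2.227 in².
A_nv = (7.125 − 2.5·1) × 0.3125 = 1.445 in².
A_nt = (1.875 − 0.5·1) × 0.3125 = 0.4297 in².
0.6 F_u A_nv = 56.37 kips; 0.6 F_y A_gv = 66.8 kips → shear rupture governs the shear term.
R_n = 56.37 + 1.0 × 65 × 0.4297 = 84.3 kips.
Allowable strength R_n/Ω = 84.3 / 2 = 42.1 kips.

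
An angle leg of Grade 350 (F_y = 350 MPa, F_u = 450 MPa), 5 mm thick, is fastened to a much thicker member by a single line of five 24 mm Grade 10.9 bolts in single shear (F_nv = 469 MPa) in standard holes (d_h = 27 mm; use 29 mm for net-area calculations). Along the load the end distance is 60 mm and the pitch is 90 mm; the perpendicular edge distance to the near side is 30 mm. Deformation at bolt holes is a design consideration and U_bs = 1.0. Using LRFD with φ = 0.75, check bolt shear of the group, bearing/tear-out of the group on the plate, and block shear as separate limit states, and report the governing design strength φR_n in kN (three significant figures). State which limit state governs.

319 kN (block shear governs)

Bolt shear: A_b = π·24²/4 = 452.4 mm²; R_n = 469 × 452.4 × 5 × 1 / 1000 = 1061 kN → 0.75 × 1061 = 796 kN.
Bearing: edge l_c = 46.5, r_n = 125.5 kN; interior l_c = 63, r_n = 129.6 kN; R_n = 125.5 + 4·129.6 = 643.9 kN → 483 kN.
Block shear: A_gv = 2100, A_nv = 1448, A_nt = 77.5 mm²; R_n = min(0.6F_uA_nv, 0.6F_yA_gv) + U_bs·F_u·A_nt = 425.7 kN → 319 kN.
Block shear governs: 319 kN.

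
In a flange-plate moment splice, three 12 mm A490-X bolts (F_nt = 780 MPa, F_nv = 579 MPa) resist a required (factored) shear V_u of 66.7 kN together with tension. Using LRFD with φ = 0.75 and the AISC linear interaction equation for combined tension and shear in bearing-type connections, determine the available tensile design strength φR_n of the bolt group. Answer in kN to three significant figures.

168 kN

A_b = π·12²/4 = 113.1 mm²; f_rv = 66.7 × 1000 / (3 × 113.1) = 196.6 MPa.
F'_nt = 1.3 F_nt − (F_nt / φF_nv) f_rv = 1.3·780 − (780/(0.75·579))·196.6 = 660.9 MPa, capped at F_nt → F'_nt = 660.9 MPa.
R_n = F'_nt · A_b · n = 660.9 × 113.1 × 3 / 1000 = 224.2 kN.
Design strength φR_n = 0.75 × 224.2 = 168 kN.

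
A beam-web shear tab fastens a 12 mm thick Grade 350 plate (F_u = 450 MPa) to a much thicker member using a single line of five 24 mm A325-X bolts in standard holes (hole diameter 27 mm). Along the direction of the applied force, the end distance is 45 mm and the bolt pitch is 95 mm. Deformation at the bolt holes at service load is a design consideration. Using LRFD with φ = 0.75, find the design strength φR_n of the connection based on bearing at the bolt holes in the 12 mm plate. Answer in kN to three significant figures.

Per bolt r_n = 1.2 l_c t F_u ≤ 2.4 d t F_u; upper limit = 2.4 × 24 × 12 × 450 / 1000 = 311 kN.
Edge bolt: l_c = 45 − 27/2 = 31.5 mm → 1.2 × 31.5 × 12 × 450 / 1000 = 204.1 → r_n = 204.1 kN.
Interior bolts: l_c = 95 − 27 = 68 mm → 1.2 × 68 × 12 × 450 / 1000 = 440.6 → r_n = 311 kN.
R_n = 1 × 204.1 + 4 × 311 = 1448 kN.
Design strength φR_n = 0.75 × 1448 = 1090 kN.

1090 kN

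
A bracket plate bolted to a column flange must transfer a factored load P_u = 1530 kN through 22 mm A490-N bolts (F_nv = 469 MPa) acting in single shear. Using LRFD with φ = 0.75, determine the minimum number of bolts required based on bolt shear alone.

12 bolts

A_b = π·22²/4 = 380.1 mm².
Per-bolt design strength φR_n = 0.75 × 469 × 380.1 × 1 / 1000 = 133.7 kN.
n ≥ 1530 / 133.7 = 11.44 → use 12 bolts.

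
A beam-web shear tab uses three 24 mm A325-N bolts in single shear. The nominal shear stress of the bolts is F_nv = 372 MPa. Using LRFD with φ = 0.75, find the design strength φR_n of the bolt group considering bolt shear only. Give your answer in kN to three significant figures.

A_b = π × 24² / 4 = 452.4 mm².
R_n = F_nv · A_b · n · n_s = 372 × 452.4 × 3 × 1 / 1000 = 504.9 kN.
Design strength φR_n = 0.75 × 504.9 = 379 kN.

379 kN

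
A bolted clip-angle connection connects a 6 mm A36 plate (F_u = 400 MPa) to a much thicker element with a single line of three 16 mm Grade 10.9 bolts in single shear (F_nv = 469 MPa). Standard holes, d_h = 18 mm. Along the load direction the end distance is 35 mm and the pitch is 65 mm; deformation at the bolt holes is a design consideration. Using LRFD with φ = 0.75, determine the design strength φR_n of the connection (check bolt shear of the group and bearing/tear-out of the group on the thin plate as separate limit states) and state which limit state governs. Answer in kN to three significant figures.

194 kN (bearing governs)

Bolt shear: A_b = π·16²/4 = 201.1 mm²; R_n = 469 × 201.1 × 3 × 1 / 1000 = 282.9 kN → 0.75 × 282.9 = 212 kN.
Bearing (1.2 l_c t F_u ≤ 2.4 d t F_u): upper limit = 2.4·16·6·400 / 1000 = 92.16 kN.
  Edge l_c = 35 − 18/2 = 26 → r_n = 74.88 kN; interior l_c = 65 − 18 = 47 → r_n = 92.16 kN.
  R_n,bearing = 1·74.88 + 2·92.16 = 259.2 kN → 0.75 × 259.2 = 194 kN.
Bearing governs: 194 kN.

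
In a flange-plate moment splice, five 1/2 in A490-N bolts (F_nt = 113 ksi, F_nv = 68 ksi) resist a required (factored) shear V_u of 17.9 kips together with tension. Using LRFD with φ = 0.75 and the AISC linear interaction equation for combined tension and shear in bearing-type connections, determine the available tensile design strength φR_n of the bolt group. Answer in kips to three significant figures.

A_b = π·0.5²/4 = 0.1963 in²; f_rv = 17.9 / (5 × 0.1963) = 18.23 ksi.
F'_nt = 1.3 F_nt − (F_nt / φF_nv) f_rv = 1.3·113 − (113/(0.75·68))·18.23 = 106.5 ksi, capped at F_nt → F'_nt = 106.5 ksi.
R_n = F'_nt · A_b · n = 106.5 × 0.1963 × 5 = 104.6 kips.
Design strength φR_n = 0.75 × 104.6 = 78.4 kips.

78.4 kips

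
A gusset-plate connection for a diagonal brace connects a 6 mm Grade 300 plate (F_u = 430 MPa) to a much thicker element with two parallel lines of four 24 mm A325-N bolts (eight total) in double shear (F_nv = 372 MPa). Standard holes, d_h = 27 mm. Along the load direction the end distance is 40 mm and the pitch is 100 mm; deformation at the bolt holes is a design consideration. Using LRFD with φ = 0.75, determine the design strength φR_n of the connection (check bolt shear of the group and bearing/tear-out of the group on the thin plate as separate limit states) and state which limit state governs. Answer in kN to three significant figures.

792 kN (bearing governs)

Bolt shear: A_b = π·24²/4 = 452.4 mm²; R_n = 372 × 452.4 × 8 × 2 / 1000 = 2693 kN → 0.75 × 2693 = 2020 kN.
Bearing (1.2 l_c t F_u ≤ 2.4 d t F_u): upper limit = 2.4·24·6·430 / 1000 = 148.6 kN.
  Edge l_c = 40 − 27/2 = 26.5 → r_n = 82.04 kN; interior l_c = 100 − 27 = 73 → r_n = 148.6 kN.
  R_n,bearing = 2·82.04 + 6·148.6 = 1056 kN → 0.75 × 1056 = 792 kN.
Bearing governs: 792 kN.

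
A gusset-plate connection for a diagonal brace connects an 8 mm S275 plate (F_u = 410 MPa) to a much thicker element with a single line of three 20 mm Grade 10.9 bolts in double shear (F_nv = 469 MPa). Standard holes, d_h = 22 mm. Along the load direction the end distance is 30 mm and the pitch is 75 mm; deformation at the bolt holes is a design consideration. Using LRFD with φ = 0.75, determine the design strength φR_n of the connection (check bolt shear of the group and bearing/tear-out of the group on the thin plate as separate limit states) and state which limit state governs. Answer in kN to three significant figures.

Bolt shear: A_b = π·20²/4 = 314.2 mm²; R_n = 469 × 314.2 × 3 × 2 / 1000 = 884 kN → 0.75 × 884 = 663 kN.
Bearing (1.2 l_c t F_u ≤ 2.4 d t F_u): upper limit = 2.4·20·8·410 / 1000 = 157.4 kN.
  Edge l_c = 30 − 22/2 = 19 → r_n = 74.78 kN; interior l_c = 75 − 22 = 53 → r_n = 157.4 kN.
  R_n,bearing = 1·74.78 + 2·157.4 = 389.7 kN → 0.75 × 389.7 = 292 kN.
Bearing governs: 292 kN.

292 kN (bearing governs)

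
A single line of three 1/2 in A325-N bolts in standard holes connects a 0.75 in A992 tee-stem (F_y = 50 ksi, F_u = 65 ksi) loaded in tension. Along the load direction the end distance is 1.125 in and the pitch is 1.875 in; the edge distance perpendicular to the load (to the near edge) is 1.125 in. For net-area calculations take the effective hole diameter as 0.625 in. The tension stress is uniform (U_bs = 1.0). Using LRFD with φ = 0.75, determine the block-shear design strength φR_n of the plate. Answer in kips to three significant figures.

102 kips

Shear plane L_v = 1.125 + 2·1.875 = 4.875 in; A_gv = 4.875 × 0.75 = 3.656 in².
A_nv = (4.875 − 2.5·0.625) × 0.75 = 2.484 in².
A_nt = (1.125 − 0.5·0.625) × 0.75 = 0.6094 in².
0.6 F_u A_nv = 96.89 kips; 0.6 F_y A_gv = 109.7 kips → shear rupture governs the shear term.
R_n = 96.89 + 1.0 × 65 × 0.6094 = 136.5 kips.
Design strength φR_n = 0.75 × 136.5 = 102 kips.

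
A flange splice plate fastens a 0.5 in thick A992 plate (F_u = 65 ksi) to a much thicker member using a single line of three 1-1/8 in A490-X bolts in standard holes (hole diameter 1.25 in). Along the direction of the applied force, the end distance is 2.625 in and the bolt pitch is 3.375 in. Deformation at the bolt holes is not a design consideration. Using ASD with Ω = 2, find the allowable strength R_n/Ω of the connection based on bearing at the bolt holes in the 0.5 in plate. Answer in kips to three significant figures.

Per bolt r_n = 1.5 l_c t F_u ≤ 3.0 d t F_u; upper limit = 3.0 × 1.125 × 0.5 × 65 = 109.7 kips.
Edge bolt: l_c = 2.625 − 1.25/2 = 2 in → 1.5 × 2 × 0.5 × 65 = 97.5 → r_n = 97.5 kips.
Interior bolts: l_c = 3.375 − 1.25 = 2.125 in → 1.5 × 2.125 × 0.5 × 65 = 103.6 → r_n = 103.6 kips.
R_n = 1 × 97.5 + 2 × 103.6 = 304.7 kips.
Allowable strength R_n/Ω = 304.7 / 2 = 152 kips.

152 kips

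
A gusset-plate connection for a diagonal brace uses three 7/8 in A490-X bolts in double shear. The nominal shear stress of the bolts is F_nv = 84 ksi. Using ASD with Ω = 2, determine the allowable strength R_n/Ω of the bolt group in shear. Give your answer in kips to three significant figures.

152 kips

A_b = π × 0.875² / 4 = 0.6013 in².
R_n = F_nv · A_b · n · n_s = 84 × 0.6013 × 3 × 2 = 303.1 kips.
Allowable strength R_n/Ω = 303.1 / 2 = 152 kips.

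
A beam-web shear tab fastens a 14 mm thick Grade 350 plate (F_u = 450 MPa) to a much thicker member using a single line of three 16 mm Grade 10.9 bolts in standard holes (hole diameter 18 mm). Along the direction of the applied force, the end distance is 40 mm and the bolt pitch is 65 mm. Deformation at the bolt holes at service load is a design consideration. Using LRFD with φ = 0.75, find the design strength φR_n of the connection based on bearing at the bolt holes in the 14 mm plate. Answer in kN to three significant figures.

539 kN

Per bolt r_n = 1.2 l_c t F_u ≤ 2.4 d t F_u; upper limit = 2.4 × 16 × 14 × 450 / 1000 = 241.9 kN.
Edge bolt: l_c = 40 − 18/2 = 31 mm → 1.2 × 31 × 14 × 450 / 1000 = 234.4 → r_n = 234.4 kN.
Interior bolts: l_c = 65 − 18 = 47 mm → 1.2 × 47 × 14 × 450 / 1000 = 355.3 → r_n = 241.9 kN.
R_n = 1 × 234.4 + 2 × 241.9 = 718.2 kN.
Design strength φR_n = 0.75 × 718.2 = 539 kN.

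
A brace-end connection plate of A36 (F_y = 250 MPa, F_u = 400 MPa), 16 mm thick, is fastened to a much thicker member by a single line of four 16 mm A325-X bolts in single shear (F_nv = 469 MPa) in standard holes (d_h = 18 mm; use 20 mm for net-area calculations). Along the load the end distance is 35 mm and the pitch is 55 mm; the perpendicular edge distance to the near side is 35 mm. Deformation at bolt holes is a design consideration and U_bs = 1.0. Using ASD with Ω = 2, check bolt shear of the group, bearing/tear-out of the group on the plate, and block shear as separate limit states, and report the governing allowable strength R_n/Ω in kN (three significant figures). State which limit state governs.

189 kN (bolt shear governs)

Bolt shear: A_b = π·16²/4 = 201.1 mm²; R_n = 469 × 201.1 × 4 × 1 / 1000 = 377.2 kN → 377.2 / 2 = 189 kN.
Bearing: edge l_c = 26, r_n = 199.7 kN; interior l_c = 37, r_n = 245.8 kN; R_n = 199.7 + 3·245.8 = 937 kN → 468 kN.
Block shear: A_gv = 3200, A_nv = 2080, A_nt = 400 mm²; R_n = min(0.6F_uA_nv, 0.6F_yA_gv) + U_bs·F_u·A_nt = 640 kN → 320 kN.
Bolt shear governs: 189 kN.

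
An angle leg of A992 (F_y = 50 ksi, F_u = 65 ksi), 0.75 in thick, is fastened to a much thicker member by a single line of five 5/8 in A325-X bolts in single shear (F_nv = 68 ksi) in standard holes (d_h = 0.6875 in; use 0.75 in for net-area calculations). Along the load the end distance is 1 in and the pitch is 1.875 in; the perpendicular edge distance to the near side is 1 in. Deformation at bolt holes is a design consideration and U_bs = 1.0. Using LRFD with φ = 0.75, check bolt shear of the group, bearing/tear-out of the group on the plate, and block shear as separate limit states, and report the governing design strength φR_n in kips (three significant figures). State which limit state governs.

78.2 kips (bolt shear governs)

Bolt shear: A_b = π·0.625²/4 = 0.3068 in²; R_n = 68 × 0.3068 × 5 × 1 = 104.3 kips → 0.75 × 104.3 = 78.2 kips.
Bearing: edge l_c = 0.6562, r_n = 38.39 kips; interior l_c = 1.188, r_n = 69.47 kips; R_n = 38.39 + 4·69.47 = 316.3 kips → 237 kips.
Block shear: A_gv = 6.375, A_nv = 3.844, A_nt = 0.4688 in²; R_n = min(0.6F_uA_nv, 0.6F_yA_gv) + U_bs·F_u·A_nt = 180.4 kips → 135 kips.
Bolt shear governs: 78.2 kips.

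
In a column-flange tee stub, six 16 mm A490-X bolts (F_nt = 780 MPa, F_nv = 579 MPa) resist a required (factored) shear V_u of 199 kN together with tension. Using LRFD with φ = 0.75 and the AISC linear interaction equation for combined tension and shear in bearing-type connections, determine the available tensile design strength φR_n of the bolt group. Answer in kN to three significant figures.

649 kN

A_b = π·16²/4 = 201.1 mm²; f_rv = 199 × 1000 / (6 × 201.1) = 165 MPa.
F'_nt = 1.3 F_nt − (F_nt / φF_nv) f_rv = 1.3·780 − (780/(0.75·579))·165 = 717.7 MPa, capped at F_nt → F'_nt = 717.7 MPa.
R_n = F'_nt · A_b · n = 717.7 × 201.1 × 6 / 1000 = 865.8 kN.
Design strength φR_n = 0.75 × 865.8 = 649 kN.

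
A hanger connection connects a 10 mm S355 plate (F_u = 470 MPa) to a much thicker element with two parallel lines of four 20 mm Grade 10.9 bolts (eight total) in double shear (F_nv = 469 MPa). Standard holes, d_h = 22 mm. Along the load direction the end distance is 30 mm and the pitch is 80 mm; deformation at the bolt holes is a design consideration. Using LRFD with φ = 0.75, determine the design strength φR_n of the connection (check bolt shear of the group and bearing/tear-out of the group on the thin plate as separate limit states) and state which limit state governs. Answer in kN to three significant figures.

1180 kN (bearing governs)

Bolt shear: A_b = π·20²/4 = 314.2 mm²; R_n = 469 × 314.2 × 8 × 2 / 1000 = 2357 kN → 0.75 × 2357 = 1770 kN.
Bearing (1.2 l_c t F_u ≤ 2.4 d t F_u): upper limit = 2.4·20·10·470 / 1000 = 225.6 kN.
  Edge l_c = 30 − 22/2 = 19 → r_n = 107.2 kN; interior l_c = 80 − 22 = 58 → r_n = 225.6 kN.
  R_n,bearing = 2·107.2 + 6·225.6 = 1568 kN → 0.75 × 1568 = 1180 kN.
Bearing governs: 1180 kN.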